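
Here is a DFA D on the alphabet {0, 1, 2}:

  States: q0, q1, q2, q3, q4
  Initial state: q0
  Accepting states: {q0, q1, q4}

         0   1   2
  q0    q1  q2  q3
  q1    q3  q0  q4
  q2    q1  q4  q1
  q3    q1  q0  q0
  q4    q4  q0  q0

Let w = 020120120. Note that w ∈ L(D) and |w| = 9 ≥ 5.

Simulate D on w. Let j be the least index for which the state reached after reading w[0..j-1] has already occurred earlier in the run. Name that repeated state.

q4

State sequence: q0 -0-> q1 -2-> q4 -0-> q4 -1-> q0 -2-> q3 -0-> q1 -1-> q0 -2-> q3 -0-> q1
First repeat at step 3: q4 was already visited.

The earliest repeat is at step j = 3: D is in q4, which it already visited at step i = 2.
Pumping length from the standard proof: p = 5 (the number of states). The repeated state found above gives |xy| = j ≤ 5 and |y| = j − i ≥ 1.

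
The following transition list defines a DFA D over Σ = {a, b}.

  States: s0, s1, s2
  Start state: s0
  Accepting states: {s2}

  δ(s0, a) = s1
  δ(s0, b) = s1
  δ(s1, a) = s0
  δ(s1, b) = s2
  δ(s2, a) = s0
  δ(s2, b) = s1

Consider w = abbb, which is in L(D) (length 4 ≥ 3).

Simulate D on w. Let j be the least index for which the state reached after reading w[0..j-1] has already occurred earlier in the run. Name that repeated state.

s1

Run of D on w = a b b b:
  step 0: s0  (start)
  step 1: s1  (read a: s0→s1)
  step 2: s2  (read b: s1→s2)
  step 3: s1  (read b: s2→s1)   ← first repeat (s1 seen earlier)
  step 4: s2  (read b: s1→s2)

The earliest repeat is at step j = 3: D is in s1, which it already visited at step i = 1.
The DFA has 3 states, so the proof of the pumping lemma guarantees a repeated state among the first 3+1 visited; the segment between the two visits is the pumpable y.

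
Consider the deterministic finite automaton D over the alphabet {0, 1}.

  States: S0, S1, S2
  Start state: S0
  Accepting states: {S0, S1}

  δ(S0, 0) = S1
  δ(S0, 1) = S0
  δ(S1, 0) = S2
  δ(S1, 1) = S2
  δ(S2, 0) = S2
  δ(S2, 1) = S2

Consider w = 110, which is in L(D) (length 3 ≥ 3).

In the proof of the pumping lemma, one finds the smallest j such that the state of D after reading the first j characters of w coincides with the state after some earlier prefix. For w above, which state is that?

S0

Run of D on w = 1 1 0:
  step 0: S0  (start)
  step 1: S0  (read 1: S0→S0)   ← first repeat (S0 seen earlier)
  step 2: S0  (read 1: S0→S0)
  step 3: S1  (read 0: S0→S1)

The earliest repeat is at step j = 1: D is in S0, which it already visited at step i = 0.
Pumping length from the standard proof: p = 3 (the number of states). The repeated state found above gives |xy| = j ≤ 3 and |y| = j − i ≥ 1.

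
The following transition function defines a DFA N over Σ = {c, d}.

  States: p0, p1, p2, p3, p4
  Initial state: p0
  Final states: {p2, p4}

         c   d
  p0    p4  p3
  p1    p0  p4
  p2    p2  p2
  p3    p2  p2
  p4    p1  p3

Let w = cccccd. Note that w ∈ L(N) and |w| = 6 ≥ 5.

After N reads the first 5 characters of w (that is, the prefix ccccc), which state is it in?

State sequence: p0 -c-> p4 -c-> p1 -c-> p0 -c-> p4 -c-> p1

After reading 5 characters, N is in state p1.
(This kind of state-tracing is the core of the pumping-lemma construction: with 5 states, pigeonhole forces a repeat within the first 5 steps.)

p1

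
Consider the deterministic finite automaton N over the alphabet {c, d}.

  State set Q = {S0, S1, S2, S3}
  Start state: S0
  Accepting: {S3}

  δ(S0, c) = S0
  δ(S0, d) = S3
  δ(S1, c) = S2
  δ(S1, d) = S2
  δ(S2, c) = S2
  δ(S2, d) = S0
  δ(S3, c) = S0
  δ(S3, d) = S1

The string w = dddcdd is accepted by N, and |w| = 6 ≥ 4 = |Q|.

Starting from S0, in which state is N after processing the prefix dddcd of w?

S0

Run of N on the first 5 characters of w = d d d c d:
  step 0: S0  (start)
  step 1: S3  (read d: S0→S3)
  step 2: S1  (read d: S3→S1)
  step 3: S2  (read d: S1→S2)
  step 4: S2  (read c: S2→S2)
  step 5: S0  (read d: S2→S0)

After reading 5 characters, N is in state S0.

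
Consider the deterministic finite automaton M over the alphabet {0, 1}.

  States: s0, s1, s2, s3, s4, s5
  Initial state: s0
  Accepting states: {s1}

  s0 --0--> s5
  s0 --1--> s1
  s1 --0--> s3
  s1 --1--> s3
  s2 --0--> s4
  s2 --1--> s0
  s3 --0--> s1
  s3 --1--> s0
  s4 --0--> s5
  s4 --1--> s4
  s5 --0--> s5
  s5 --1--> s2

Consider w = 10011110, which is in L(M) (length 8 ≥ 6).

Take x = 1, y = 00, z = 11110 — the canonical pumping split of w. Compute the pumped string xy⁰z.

xy⁰z = xz = 1·11110 = 111110.
Reading y = 00 takes M from s1 back to s1, so after x the machine is still in s1, and z then leads to the accepting state s1. Hence 111110 ∈ L(M).

111110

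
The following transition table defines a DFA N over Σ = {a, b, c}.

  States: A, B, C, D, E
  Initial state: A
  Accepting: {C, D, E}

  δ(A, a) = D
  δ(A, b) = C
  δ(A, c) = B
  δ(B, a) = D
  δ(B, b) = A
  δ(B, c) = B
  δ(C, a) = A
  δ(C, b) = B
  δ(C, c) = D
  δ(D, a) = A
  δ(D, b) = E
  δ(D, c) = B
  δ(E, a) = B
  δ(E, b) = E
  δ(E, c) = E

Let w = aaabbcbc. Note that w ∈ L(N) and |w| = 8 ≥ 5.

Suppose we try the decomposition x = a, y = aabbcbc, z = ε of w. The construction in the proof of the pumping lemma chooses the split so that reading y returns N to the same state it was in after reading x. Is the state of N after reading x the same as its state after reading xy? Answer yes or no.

Run of N on the first 8 characters of w = a a a b b c b c:
  step 0: A  (start)
  step 1: D  (read a: A→D)
  step 2: A  (read a: D→A)
  step 3: D  (read a: A→D)
  step 4: E  (read b: D→E)
  step 5: E  (read b: E→E)
  step 6: E  (read c: E→E)
  step 7: E  (read b: E→E)
  step 8: E  (read c: E→E)

After x (step 1): D. After xy (step 8): E.
They differ (D ≠ E), so y is not a cycle from the state after x; this split is not the one the pumping-lemma construction produces, and pumping y need not keep the string in L(N).

no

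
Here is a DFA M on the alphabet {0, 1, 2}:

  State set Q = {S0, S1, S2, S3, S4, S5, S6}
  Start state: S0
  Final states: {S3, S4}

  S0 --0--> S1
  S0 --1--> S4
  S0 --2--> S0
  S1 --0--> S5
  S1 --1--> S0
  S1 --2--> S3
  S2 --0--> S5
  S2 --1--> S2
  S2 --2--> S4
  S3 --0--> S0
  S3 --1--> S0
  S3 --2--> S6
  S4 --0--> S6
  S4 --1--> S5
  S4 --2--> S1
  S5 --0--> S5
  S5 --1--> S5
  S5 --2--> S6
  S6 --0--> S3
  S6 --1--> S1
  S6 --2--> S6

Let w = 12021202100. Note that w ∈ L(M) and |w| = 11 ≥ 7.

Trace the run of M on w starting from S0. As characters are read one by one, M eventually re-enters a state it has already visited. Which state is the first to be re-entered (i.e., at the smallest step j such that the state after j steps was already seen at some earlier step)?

Run of M on w = 1 2 0 2 1 2 0 2 1 0 0:
  step 0: S0  (start)
  step 1: S4  (read 1: S0→S4)
  step 2: S1  (read 2: S4→S1)
  step 3: S5  (read 0: S1→S5)
  step 4: S6  (read 2: S5→S6)
  step 5: S1  (read 1: S6→S1)   ← first repeat (S1 seen earlier)
  step 6: S3  (read 2: S1→S3)
  step 7: S0  (read 0: S3→S0)
  step 8: S0  (read 2: S0→S0)
  step 9: S4  (read 1: S0→S4)
  step 10: S6  (read 0: S4→S6)
  step 11: S3  (read 0: S6→S3)

The earliest repeat is at step j = 5: M is in S1, which it already visited at step i = 2.
Pumping length from the standard proof: p = 7 (the number of states). The repeated state found above gives |xy| = j ≤ 7 and |y| = j − i ≥ 1.

S1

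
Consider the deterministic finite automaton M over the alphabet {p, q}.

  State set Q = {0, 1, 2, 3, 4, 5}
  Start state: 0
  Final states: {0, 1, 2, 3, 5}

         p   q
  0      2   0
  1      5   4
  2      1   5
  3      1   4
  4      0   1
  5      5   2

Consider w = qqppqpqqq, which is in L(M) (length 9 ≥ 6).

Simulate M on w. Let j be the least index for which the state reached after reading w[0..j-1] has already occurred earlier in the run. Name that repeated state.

State sequence: 0 -q-> 0 -q-> 0 -p-> 2 -p-> 1 -q-> 4 -p-> 0 -q-> 0 -q-> 0 -q-> 0
First repeat at step 1: 0 was already visited.

The earliest repeat is at step j = 1: M is in 0, which it already visited at step i = 0.
The DFA has 6 states, so the proof of the pumping lemma guarantees a repeated state among the first 6+1 visited; the segment between the two visits is the pumpable y.

0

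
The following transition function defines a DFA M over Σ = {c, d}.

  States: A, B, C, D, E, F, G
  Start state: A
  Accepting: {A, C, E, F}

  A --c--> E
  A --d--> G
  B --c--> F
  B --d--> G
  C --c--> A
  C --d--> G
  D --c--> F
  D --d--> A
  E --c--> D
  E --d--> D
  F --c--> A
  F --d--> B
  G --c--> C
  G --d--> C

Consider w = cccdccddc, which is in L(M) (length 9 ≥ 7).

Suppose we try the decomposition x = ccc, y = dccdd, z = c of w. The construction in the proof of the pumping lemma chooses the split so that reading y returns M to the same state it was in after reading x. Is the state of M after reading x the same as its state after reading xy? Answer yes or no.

Run of M on the first 8 characters of w = c c c d c c d d:
  step 0: A  (start)
  step 1: E  (read c: A→E)
  step 2: D  (read c: E→D)
  step 3: F  (read c: D→F)
  step 4: B  (read d: F→B)
  step 5: F  (read c: B→F)
  step 6: A  (read c: F→A)
  step 7: G  (read d: A→G)
  step 8: C  (read d: G→C)

After x (step 3): F. After xy (step 8): C.
They differ (F ≠ C), so y is not a cycle from the state after x; this split is not the one the pumping-lemma construction produces, and pumping y need not keep the string in L(M).

no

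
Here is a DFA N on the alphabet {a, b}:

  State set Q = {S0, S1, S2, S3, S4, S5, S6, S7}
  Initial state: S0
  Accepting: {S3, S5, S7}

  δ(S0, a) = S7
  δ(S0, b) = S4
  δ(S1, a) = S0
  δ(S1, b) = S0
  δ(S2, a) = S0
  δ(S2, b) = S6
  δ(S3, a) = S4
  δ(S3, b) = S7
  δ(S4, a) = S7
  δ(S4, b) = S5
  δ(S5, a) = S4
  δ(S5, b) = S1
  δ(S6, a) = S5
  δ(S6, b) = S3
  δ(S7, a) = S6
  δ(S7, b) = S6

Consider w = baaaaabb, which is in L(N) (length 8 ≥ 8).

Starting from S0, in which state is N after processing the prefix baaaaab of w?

Run of N on the first 7 characters of w = b a a a a a b:
  step 0: S0  (start)
  step 1: S4  (read b: S0→S4)
  step 2: S7  (read a: S4→S7)
  step 3: S6  (read a: S7→S6)
  step 4: S5  (read a: S6→S5)
  step 5: S4  (read a: S5→S4)
  step 6: S7  (read a: S4→S7)
  step 7: S6  (read b: S7→S6)

After reading 7 characters, N is in state S6.

S6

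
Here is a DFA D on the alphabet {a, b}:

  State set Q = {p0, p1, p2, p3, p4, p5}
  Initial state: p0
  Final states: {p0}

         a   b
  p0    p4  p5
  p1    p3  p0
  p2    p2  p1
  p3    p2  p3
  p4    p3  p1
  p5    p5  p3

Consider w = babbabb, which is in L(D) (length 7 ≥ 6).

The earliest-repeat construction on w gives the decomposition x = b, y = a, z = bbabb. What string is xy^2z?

baabbabb

xy^2z = b·a·a·bbabb = baabbabb.
Reading y = a takes D from p5 back to p5, so after x·y·y the machine is still in p5, and z then leads to the accepting state p0. Hence baabbabb ∈ L(D).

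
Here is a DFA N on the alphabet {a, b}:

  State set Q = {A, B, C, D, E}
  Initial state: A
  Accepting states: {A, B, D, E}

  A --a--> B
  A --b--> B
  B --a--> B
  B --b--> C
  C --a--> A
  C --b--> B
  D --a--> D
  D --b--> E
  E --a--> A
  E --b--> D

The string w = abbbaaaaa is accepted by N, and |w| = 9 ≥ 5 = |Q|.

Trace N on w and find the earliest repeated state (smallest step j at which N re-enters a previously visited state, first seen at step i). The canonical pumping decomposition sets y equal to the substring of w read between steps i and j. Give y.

bb

State sequence: A -a-> B -b-> C -b-> B -b-> C -a-> A -a-> B -a-> B -a-> B -a-> B
First repeat at step 3: B was already visited.

So i = 1, j = 3, giving x = w[0:1] = a, y = w[1:3] = bb, z = w[3:9] = baaaaa.
Check: |xy| = 3 ≤ 5 and |y| = 2 ≥ 1. Reading y takes N from B back to B, so every xyⁱz is accepted.
Since N has 5 states, any run of length ≥ 5 visits 5+1 states, so by pigeonhole some state repeats within the first 5 steps — that repeat gives the pumpable loop.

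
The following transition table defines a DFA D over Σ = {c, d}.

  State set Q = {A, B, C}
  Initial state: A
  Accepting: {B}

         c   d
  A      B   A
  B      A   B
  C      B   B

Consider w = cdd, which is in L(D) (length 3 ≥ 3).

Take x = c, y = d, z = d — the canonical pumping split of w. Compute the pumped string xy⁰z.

cd

xy⁰z = xz = c·d = cd.
Reading y = d takes D from B back to B, so after x the machine is still in B, and z then leads to the accepting state B. Hence cd ∈ L(D).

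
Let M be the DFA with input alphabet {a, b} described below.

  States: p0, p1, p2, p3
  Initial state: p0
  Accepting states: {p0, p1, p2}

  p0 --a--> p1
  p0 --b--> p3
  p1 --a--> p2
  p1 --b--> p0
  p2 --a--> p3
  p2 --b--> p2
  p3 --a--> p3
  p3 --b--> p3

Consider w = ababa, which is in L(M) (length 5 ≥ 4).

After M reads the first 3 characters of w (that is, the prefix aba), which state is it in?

State sequence: p0 -a-> p1 -b-> p0 -a-> p1

After reading 3 characters, M is in state p1.

p1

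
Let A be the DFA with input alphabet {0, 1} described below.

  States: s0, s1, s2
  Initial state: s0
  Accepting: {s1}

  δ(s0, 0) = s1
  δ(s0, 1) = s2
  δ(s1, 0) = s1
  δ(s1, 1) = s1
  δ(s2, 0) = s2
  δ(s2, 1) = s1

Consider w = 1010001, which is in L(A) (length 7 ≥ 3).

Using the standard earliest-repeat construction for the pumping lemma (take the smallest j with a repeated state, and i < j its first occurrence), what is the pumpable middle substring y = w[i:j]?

State sequence: s0 -1-> s2 -0-> s2 -1-> s1 -0-> s1 -0-> s1 -0-> s1 -1-> s1
First repeat at step 2: s2 was already visited.

So i = 1, j = 2, giving x = w[0:1] = 1, y = w[1:2] = 0, z = w[2:7] = 10001.
Check: |xy| = 2 ≤ 3 and |y| = 1 ≥ 1. Reading y takes A from s2 back to s2, so every xyⁱz is accepted.
Since A has 3 states, any run of length ≥ 3 visits 3+1 states, so by pigeonhole some state repeats within the first 3 steps — that repeat gives the pumpable loop.

0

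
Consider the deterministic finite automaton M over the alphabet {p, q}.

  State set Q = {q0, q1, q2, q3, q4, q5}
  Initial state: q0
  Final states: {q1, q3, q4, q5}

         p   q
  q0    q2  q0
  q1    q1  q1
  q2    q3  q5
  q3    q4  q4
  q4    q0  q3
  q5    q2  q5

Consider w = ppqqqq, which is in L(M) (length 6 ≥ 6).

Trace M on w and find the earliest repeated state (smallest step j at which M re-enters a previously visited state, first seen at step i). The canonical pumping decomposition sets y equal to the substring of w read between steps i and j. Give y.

State sequence: q0 -p-> q2 -p-> q3 -q-> q4 -q-> q3 -q-> q4 -q-> q3
First repeat at step 4: q3 was already visited.

So i = 2, j = 4, giving x = w[0:2] = pp, y = w[2:4] = qq, z = w[4:6] = qq.
Check: |xy| = 4 ≤ 6 and |y| = 2 ≥ 1. Reading y takes M from q3 back to q3, so every xyⁱz is accepted.
Pumping length from the standard proof: p = 6 (the number of states). The repeated state found above gives |xy| = j ≤ 6 and |y| = j − i ≥ 1.

qq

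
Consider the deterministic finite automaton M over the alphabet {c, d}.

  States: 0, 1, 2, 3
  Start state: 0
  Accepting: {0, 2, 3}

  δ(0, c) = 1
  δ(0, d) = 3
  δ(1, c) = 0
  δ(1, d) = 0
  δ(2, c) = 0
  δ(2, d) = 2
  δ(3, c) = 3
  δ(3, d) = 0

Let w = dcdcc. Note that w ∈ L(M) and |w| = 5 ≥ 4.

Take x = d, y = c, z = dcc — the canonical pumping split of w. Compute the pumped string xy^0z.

ddcc

xy⁰z = xz = d·dcc = ddcc.
Reading y = c takes M from 3 back to 3, so after x the machine is still in 3, and z then leads to the accepting state 0. Hence ddcc ∈ L(M).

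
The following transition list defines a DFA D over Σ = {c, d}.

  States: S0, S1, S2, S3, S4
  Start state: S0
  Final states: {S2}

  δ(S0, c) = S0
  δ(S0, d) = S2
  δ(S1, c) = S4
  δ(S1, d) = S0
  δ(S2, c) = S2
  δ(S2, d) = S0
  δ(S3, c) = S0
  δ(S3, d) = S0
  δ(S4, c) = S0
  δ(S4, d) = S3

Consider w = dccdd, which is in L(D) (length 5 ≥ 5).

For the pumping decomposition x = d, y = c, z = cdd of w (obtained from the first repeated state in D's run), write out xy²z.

dcccdd

xy^2z = d·c·c·cdd = dcccdd.
Reading y = c takes D from S2 back to S2, so after x·y·y the machine is still in S2, and z then leads to the accepting state S2. Hence dcccdd ∈ L(D).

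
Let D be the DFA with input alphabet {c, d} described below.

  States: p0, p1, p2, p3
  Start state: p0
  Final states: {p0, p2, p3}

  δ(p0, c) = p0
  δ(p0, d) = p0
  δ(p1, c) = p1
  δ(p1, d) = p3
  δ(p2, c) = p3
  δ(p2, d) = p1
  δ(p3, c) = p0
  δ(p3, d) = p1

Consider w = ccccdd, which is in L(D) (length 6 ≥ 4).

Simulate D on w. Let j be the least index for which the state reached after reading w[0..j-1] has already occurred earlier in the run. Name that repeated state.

p0

Run of D on w = c c c c d d:
  step 0: p0  (start)
  step 1: p0  (read c: p0→p0)   ← first repeat (p0 seen earlier)
  step 2: p0  (read c: p0→p0)
  step 3: p0  (read c: p0→p0)
  step 4: p0  (read c: p0→p0)
  step 5: p0  (read d: p0→p0)
  step 6: p0  (read d: p0→p0)

The earliest repeat is at step j = 1: D is in p0, which it already visited at step i = 0.
Pumping length from the standard proof: p = 4 (the number of states). The repeated state found above gives |xy| = j ≤ 4 and |y| = j − i ≥ 1.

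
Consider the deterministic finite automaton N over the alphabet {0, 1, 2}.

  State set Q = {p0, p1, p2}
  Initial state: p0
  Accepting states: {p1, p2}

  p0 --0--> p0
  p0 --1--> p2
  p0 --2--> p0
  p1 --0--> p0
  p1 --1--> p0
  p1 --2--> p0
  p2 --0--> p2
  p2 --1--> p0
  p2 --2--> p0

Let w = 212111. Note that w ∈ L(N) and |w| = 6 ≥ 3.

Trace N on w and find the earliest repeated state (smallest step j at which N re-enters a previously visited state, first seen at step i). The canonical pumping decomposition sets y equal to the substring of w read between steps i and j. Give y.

Run of N on w = 2 1 2 1 1 1:
  step 0: p0  (start)
  step 1: p0  (read 2: p0→p0)   ← first repeat (p0 seen earlier)
  step 2: p2  (read 1: p0→p2)
  step 3: p0  (read 2: p2→p0)
  step 4: p2  (read 1: p0→p2)
  step 5: p0  (read 1: p2→p0)
  step 6: p2  (read 1: p0→p2)

So i = 0, j = 1, giving x = w[0:0] = ε, y = w[0:1] = 2, z = w[1:6] = 12111.
Check: |xy| = 1 ≤ 3 and |y| = 1 ≥ 1. Reading y takes N from p0 back to p0, so every xyⁱz is accepted.

2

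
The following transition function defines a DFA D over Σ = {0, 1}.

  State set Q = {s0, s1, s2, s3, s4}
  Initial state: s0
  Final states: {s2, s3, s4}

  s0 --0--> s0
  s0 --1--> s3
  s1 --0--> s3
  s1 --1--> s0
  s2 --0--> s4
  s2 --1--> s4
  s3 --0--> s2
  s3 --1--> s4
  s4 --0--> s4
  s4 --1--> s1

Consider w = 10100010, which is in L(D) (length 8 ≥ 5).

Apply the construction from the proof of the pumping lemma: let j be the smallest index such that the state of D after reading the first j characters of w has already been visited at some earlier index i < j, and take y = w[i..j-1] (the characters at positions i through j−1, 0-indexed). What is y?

0

Run of D on w = 1 0 1 0 0 0 1 0:
  step 0: s0  (start)
  step 1: s3  (read 1: s0→s3)
  step 2: s2  (read 0: s3→s2)
  step 3: s4  (read 1: s2→s4)
  step 4: s4  (read 0: s4→s4)   ← first repeat (s4 seen earlier)
  step 5: s4  (read 0: s4→s4)
  step 6: s4  (read 0: s4→s4)
  step 7: s1  (read 1: s4→s1)
  step 8: s3  (read 0: s1→s3)

So i = 3, j = 4, giving x = w[0:3] = 101, y = w[3:4] = 0, z = w[4:8] = 0010.
Check: |xy| = 4 ≤ 5 and |y| = 1 ≥ 1. Reading y takes D from s4 back to s4, so every xyⁱz is accepted.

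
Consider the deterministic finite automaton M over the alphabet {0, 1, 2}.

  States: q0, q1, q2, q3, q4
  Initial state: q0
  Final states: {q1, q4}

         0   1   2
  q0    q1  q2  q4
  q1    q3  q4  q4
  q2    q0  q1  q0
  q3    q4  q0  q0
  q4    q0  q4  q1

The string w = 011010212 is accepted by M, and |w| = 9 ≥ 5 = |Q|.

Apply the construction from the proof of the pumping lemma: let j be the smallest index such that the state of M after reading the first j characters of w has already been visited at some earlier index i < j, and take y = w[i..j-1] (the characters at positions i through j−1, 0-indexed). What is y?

Run of M on w = 0 1 1 0 1 0 2 1 2:
  step 0: q0  (start)
  step 1: q1  (read 0: q0→q1)
  step 2: q4  (read 1: q1→q4)
  step 3: q4  (read 1: q4→q4)   ← first repeat (q4 seen earlier)
  step 4: q0  (read 0: q4→q0)
  step 5: q2  (read 1: q0→q2)
  step 6: q0  (read 0: q2→q0)
  step 7: q4  (read 2: q0→q4)
  step 8: q4  (read 1: q4→q4)
  step 9: q1  (read 2: q4→q1)

So i = 2, j = 3, giving x = w[0:2] = 01, y = w[2:3] = 1, z = w[3:9] = 010212.
Check: |xy| = 3 ≤ 5 and |y| = 1 ≥ 1. Reading y takes M from q4 back to q4, so every xyⁱz is accepted.
With |Q| = 5, pigeonhole forces a state repeat no later than step 5; the substring read between the first and second visits to that state can be pumped.

1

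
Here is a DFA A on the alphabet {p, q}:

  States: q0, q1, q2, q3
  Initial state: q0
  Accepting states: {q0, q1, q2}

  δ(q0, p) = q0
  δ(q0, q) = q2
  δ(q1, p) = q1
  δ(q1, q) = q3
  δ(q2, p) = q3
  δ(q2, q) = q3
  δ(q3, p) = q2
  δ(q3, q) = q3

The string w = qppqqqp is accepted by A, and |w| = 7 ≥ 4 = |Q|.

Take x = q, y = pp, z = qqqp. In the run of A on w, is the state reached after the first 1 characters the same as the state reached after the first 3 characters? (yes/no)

yes

Run of A on the first 3 characters of w = q p p:
  step 0: q0  (start)
  step 1: q2  (read q: q0→q2)
  step 2: q3  (read p: q2→q3)
  step 3: q2  (read p: q3→q2)

After x (step 1): q2. After xy (step 3): q2.
They match, so y = pp drives A around a cycle from q2 back to itself; pumping y any number of times keeps A in q2 before reading z, and xyⁱz ∈ L(A) for every i ≥ 0.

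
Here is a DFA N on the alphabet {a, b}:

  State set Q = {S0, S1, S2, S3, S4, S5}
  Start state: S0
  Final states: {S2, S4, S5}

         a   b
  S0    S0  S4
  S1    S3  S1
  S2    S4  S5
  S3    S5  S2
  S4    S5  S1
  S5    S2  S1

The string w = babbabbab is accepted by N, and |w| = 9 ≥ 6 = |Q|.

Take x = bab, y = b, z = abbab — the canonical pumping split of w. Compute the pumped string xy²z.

babbbabbab

xy^2z = bab·b·b·abbab = babbbabbab.
Reading y = b takes N from S1 back to S1, so after x·y·y the machine is still in S1, and z then leads to the accepting state S5. Hence babbbabbab ∈ L(N).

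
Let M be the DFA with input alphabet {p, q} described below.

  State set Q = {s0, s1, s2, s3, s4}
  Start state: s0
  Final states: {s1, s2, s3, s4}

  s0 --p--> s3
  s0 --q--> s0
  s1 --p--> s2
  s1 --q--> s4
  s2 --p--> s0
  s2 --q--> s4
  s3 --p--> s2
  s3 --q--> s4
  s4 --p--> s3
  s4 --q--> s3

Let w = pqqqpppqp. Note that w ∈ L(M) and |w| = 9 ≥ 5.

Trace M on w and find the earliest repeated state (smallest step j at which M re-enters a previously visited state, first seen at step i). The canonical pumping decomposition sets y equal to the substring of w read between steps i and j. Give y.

State sequence: s0 -p-> s3 -q-> s4 -q-> s3 -q-> s4 -p-> s3 -p-> s2 -p-> s0 -q-> s0 -p-> s3
First repeat at step 3: s3 was already visited.

So i = 1, j = 3, giving x = w[0:1] = p, y = w[1:3] = qq, z = w[3:9] = qpppqp.
Check: |xy| = 3 ≤ 5 and |y| = 2 ≥ 1. Reading y takes M from s3 back to s3, so every xyⁱz is accepted.
Pumping length from the standard proof: p = 5 (the number of states). The repeated state found above gives |xy| = j ≤ 5 and |y| = j − i ≥ 1.

qq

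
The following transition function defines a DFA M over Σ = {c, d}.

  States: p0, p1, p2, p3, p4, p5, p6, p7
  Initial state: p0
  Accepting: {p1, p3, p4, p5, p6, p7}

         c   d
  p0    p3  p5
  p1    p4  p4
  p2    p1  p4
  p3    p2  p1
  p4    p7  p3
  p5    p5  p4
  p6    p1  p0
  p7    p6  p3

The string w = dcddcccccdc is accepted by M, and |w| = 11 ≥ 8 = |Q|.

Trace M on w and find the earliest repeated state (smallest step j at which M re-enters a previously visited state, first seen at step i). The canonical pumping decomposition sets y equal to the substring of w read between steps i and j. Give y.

c

Run of M on w = d c d d c c c c c d c:
  step 0: p0  (start)
  step 1: p5  (read d: p0→p5)
  step 2: p5  (read c: p5→p5)   ← first repeat (p5 seen earlier)
  step 3: p4  (read d: p5→p4)
  step 4: p3  (read d: p4→p3)
  step 5: p2  (read c: p3→p2)
  step 6: p1  (read c: p2→p1)
  step 7: p4  (read c: p1→p4)
  step 8: p7  (read c: p4→p7)
  step 9: p6  (read c: p7→p6)
  step 10: p0  (read d: p6→p0)
  step 11: p3  (read c: p0→p3)

So i = 1, j = 2, giving x = w[0:1] = d, y = w[1:2] = c, z = w[2:11] = ddcccccdc.
Check: |xy| = 2 ≤ 8 and |y| = 1 ≥ 1. Reading y takes M from p5 back to p5, so every xyⁱz is accepted.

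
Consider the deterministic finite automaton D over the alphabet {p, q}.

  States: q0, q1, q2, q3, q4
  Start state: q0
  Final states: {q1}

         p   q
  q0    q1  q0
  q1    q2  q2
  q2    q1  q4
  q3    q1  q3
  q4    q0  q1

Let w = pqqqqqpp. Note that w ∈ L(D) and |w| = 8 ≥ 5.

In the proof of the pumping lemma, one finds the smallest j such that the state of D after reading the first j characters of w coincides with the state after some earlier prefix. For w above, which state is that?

q1

Run of D on w = p q q q q q p p:
  step 0: q0  (start)
  step 1: q1  (read p: q0→q1)
  step 2: q2  (read q: q1→q2)
  step 3: q4  (read q: q2→q4)
  step 4: q1  (read q: q4→q1)   ← first repeat (q1 seen earlier)
  step 5: q2  (read q: q1→q2)
  step 6: q4  (read q: q2→q4)
  step 7: q0  (read p: q4→q0)
  step 8: q1  (read p: q0→q1)

The earliest repeat is at step j = 4: D is in q1, which it already visited at step i = 1.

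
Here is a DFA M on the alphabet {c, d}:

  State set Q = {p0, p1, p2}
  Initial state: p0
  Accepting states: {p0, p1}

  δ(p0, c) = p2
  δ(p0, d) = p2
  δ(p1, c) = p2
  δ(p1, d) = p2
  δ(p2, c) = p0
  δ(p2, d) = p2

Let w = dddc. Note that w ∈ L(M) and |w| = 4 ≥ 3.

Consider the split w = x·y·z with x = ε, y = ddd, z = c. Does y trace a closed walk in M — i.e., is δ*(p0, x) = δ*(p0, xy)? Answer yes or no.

no

State sequence: p0 -d-> p2 -d-> p2 -d-> p2

After x (step 0): p0. After xy (step 3): p2.
They differ (p0 ≠ p2), so y is not a cycle from the state after x; this split is not the one the pumping-lemma construction produces, and pumping y need not keep the string in L(M).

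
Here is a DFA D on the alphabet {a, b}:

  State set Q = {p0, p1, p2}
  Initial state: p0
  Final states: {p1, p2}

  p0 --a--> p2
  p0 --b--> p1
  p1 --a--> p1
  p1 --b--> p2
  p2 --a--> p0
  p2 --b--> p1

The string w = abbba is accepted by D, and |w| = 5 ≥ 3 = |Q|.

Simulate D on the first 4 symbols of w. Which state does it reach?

p1

State sequence: p0 -a-> p2 -b-> p1 -b-> p2 -b-> p1

After reading 4 characters, D is in state p1.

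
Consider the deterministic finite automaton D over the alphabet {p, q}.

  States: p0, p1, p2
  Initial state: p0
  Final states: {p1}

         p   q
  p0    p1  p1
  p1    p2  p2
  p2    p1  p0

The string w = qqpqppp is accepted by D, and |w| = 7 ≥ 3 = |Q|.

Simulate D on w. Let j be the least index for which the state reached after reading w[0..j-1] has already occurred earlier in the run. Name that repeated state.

p1

Run of D on w = q q p q p p p:
  step 0: p0  (start)
  step 1: p1  (read q: p0→p1)
  step 2: p2  (read q: p1→p2)
  step 3: p1  (read p: p2→p1)   ← first repeat (p1 seen earlier)
  step 4: p2  (read q: p1→p2)
  step 5: p1  (read p: p2→p1)
  step 6: p2  (read p: p1→p2)
  step 7: p1  (read p: p2→p1)

The earliest repeat is at step j = 3: D is in p1, which it already visited at step i = 1.
The DFA has 3 states, so the proof of the pumping lemma guarantees a repeated state among the first 3+1 visited; the segment between the two visits is the pumpable y.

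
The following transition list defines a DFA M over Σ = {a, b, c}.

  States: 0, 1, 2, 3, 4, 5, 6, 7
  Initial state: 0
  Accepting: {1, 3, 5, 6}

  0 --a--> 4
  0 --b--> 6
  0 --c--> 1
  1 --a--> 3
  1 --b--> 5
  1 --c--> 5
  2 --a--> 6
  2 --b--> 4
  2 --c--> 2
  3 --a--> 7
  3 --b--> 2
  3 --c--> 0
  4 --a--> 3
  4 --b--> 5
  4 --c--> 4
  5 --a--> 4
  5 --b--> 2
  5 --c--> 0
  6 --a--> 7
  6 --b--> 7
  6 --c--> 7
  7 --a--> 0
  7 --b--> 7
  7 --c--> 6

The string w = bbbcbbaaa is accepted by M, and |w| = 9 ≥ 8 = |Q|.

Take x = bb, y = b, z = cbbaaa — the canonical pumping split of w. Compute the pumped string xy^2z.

xy^2z = bb·b·b·cbbaaa = bbbbcbbaaa.
Reading y = b takes M from 7 back to 7, so after x·y·y the machine is still in 7, and z then leads to the accepting state 3. Hence bbbbcbbaaa ∈ L(M).

bbbbcbbaaa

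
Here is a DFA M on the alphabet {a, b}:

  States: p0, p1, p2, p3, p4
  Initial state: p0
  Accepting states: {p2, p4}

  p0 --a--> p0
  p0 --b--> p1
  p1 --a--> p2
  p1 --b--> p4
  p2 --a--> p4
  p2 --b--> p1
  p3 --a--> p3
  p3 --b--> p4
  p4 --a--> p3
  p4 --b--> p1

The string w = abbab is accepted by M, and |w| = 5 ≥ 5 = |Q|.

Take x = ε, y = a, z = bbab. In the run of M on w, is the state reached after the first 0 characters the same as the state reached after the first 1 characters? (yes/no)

yes

Run of M on the first 1 characters of w = a:
  step 0: p0  (start)
  step 1: p0  (read a: p0→p0)

After x (step 0): p0. After xy (step 1): p0.
They match, so y = a drives M around a cycle from p0 back to itself; pumping y any number of times keeps M in p0 before reading z, and xyⁱz ∈ L(M) for every i ≥ 0.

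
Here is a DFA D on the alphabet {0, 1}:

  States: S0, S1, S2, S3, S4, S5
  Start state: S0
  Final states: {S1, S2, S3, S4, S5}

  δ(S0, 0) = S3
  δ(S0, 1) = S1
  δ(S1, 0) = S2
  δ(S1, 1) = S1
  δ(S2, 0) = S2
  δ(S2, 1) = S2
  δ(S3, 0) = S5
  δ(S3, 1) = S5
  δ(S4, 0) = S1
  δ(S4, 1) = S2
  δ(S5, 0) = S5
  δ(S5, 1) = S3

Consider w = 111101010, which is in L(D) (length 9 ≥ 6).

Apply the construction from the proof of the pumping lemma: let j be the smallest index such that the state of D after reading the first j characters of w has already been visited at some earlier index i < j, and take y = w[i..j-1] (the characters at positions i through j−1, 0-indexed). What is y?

Run of D on w = 1 1 1 1 0 1 0 1 0:
  step 0: S0  (start)
  step 1: S1  (read 1: S0→S1)
  step 2: S1  (read 1: S1→S1)   ← first repeat (S1 seen earlier)
  step 3: S1  (read 1: S1→S1)
  step 4: S1  (read 1: S1→S1)
  step 5: S2  (read 0: S1→S2)
  step 6: S2  (read 1: S2→S2)
  step 7: S2  (read 0: S2→S2)
  step 8: S2  (read 1: S2→S2)
  step 9: S2  (read 0: S2→S2)

So i = 1, j = 2, giving x = w[0:1] = 1, y = w[1:2] = 1, z = w[2:9] = 1101010.
Check: |xy| = 2 ≤ 6 and |y| = 1 ≥ 1. Reading y takes D from S1 back to S1, so every xyⁱz is accepted.

1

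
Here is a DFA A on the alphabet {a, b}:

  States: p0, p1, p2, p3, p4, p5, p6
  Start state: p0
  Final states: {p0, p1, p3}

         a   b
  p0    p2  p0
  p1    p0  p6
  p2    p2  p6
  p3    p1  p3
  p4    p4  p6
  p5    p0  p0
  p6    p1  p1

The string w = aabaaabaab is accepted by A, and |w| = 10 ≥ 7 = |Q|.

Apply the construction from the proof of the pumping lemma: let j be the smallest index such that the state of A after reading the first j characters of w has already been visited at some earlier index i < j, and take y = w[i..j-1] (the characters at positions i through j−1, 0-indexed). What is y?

State sequence: p0 -a-> p2 -a-> p2 -b-> p6 -a-> p1 -a-> p0 -a-> p2 -b-> p6 -a-> p1 -a-> p0 -b-> p0
First repeat at step 2: p2 was already visited.

So i = 1, j = 2, giving x = w[0:1] = a, y = w[1:2] = a, z = w[2:10] = baaabaab.
Check: |xy| = 2 ≤ 7 and |y| = 1 ≥ 1. Reading y takes A from p2 back to p2, so every xyⁱz is accepted.

a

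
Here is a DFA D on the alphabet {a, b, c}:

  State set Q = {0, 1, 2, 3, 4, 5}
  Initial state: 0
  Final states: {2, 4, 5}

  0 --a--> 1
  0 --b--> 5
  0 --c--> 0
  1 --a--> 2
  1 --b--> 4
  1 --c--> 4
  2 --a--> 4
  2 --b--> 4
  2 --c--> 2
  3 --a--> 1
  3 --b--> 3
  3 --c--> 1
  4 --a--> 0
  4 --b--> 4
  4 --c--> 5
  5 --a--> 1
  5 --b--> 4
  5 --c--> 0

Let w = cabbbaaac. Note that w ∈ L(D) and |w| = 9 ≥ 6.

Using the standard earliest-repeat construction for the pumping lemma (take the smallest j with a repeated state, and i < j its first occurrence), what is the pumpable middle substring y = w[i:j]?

c

State sequence: 0 -c-> 0 -a-> 1 -b-> 4 -b-> 4 -b-> 4 -a-> 0 -a-> 1 -a-> 2 -c-> 2
First repeat at step 1: 0 was already visited.

So i = 0, j = 1, giving x = w[0:0] = ε, y = w[0:1] = c, z = w[1:9] = abbbaaac.
Check: |xy| = 1 ≤ 6 and |y| = 1 ≥ 1. Reading y takes D from 0 back to 0, so every xyⁱz is accepted.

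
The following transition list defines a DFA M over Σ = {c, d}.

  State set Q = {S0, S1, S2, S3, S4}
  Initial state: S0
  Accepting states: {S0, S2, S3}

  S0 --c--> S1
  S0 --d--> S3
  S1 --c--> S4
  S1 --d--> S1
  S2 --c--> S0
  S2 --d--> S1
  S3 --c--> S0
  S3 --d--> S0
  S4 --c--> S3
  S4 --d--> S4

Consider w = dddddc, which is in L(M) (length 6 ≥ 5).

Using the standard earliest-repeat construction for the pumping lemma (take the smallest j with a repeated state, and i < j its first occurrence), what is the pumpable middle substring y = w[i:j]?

Run of M on w = d d d d d c:
  step 0: S0  (start)
  step 1: S3  (read d: S0→S3)
  step 2: S0  (read d: S3→S0)   ← first repeat (S0 seen earlier)
  step 3: S3  (read d: S0→S3)
  step 4: S0  (read d: S3→S0)
  step 5: S3  (read d: S0→S3)
  step 6: S0  (read c: S3→S0)

So i = 0, j = 2, giving x = w[0:0] = ε, y = w[0:2] = dd, z = w[2:6] = dddc.
Check: |xy| = 2 ≤ 5 and |y| = 2 ≥ 1. Reading y takes M from S0 back to S0, so every xyⁱz is accepted.

dd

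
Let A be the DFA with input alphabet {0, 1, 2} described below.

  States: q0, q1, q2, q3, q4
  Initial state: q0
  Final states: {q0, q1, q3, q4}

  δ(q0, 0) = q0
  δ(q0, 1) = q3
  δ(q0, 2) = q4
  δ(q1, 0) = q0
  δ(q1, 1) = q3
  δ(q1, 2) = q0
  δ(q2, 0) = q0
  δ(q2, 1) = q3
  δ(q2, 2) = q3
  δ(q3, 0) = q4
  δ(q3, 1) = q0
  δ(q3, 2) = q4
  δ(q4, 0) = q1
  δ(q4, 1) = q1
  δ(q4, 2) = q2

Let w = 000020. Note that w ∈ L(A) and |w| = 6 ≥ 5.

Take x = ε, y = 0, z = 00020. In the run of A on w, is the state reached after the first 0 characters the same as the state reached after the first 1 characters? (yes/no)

Run of A on the first 1 characters of w = 0:
  step 0: q0  (start)
  step 1: q0  (read 0: q0→q0)

After x (step 0): q0. After xy (step 1): q0.
They match, so y = 0 drives A around a cycle from q0 back to itself; pumping y any number of times keeps A in q0 before reading z, and xyⁱz ∈ L(A) for every i ≥ 0.

yes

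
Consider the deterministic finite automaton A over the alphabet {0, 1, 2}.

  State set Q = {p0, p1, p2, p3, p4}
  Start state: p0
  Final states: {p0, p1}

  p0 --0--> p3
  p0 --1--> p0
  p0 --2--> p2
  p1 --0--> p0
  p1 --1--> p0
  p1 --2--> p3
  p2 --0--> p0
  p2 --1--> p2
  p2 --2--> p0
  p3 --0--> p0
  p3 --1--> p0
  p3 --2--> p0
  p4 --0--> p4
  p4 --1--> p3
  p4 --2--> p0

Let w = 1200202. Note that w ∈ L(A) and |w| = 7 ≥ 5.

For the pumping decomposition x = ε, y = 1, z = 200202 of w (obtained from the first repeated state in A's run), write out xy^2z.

xy^2z = ε·1·1·200202 = 11200202.
Reading y = 1 takes A from p0 back to p0, so after x·y·y the machine is still in p0, and z then leads to the accepting state p0. Hence 11200202 ∈ L(A).

11200202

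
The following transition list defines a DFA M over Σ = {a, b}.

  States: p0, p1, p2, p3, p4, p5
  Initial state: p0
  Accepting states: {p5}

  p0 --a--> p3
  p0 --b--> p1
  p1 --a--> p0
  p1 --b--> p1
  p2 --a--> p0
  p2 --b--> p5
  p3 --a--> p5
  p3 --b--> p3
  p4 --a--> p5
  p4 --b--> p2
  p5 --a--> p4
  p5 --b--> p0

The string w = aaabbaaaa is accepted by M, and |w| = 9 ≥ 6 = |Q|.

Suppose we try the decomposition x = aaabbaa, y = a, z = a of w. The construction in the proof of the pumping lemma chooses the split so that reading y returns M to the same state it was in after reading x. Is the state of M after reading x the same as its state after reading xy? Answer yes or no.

State sequence: p0 -a-> p3 -a-> p5 -a-> p4 -b-> p2 -b-> p5 -a-> p4 -a-> p5 -a-> p4

After x (step 7): p5. After xy (step 8): p4.
They differ (p5 ≠ p4), so y is not a cycle from the state after x; this split is not the one the pumping-lemma construction produces, and pumping y need not keep the string in L(M).

no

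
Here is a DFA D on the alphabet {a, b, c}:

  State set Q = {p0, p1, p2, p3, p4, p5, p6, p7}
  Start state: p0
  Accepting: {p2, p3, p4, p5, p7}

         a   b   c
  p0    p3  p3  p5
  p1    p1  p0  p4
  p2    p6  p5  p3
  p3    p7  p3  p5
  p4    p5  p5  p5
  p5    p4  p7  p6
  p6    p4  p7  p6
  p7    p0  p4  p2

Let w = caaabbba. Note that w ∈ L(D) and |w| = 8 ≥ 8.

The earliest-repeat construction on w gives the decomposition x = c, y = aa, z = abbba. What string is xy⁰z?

xy⁰z = xz = c·abbba = cabbba.
Reading y = aa takes D from p5 back to p5, so after x the machine is still in p5, and z then leads to the accepting state p5. Hence cabbba ∈ L(D).

cabbba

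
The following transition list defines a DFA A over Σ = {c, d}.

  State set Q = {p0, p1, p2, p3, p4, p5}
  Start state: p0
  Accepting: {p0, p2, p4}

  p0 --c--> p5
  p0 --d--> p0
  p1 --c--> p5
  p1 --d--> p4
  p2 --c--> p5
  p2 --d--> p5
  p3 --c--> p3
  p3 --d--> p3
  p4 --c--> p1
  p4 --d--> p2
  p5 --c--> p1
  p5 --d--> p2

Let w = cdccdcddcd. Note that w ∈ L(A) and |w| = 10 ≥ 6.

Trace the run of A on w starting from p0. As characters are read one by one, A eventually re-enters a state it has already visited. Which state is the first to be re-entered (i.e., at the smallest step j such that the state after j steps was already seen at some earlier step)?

p5

State sequence: p0 -c-> p5 -d-> p2 -c-> p5 -c-> p1 -d-> p4 -c-> p1 -d-> p4 -d-> p2 -c-> p5 -d-> p2
First repeat at step 3: p5 was already visited.

The earliest repeat is at step j = 3: A is in p5, which it already visited at step i = 1.
With |Q| = 6, pigeonhole forces a state repeat no later than step 6; the substring read between the first and second visits to that state can be pumped.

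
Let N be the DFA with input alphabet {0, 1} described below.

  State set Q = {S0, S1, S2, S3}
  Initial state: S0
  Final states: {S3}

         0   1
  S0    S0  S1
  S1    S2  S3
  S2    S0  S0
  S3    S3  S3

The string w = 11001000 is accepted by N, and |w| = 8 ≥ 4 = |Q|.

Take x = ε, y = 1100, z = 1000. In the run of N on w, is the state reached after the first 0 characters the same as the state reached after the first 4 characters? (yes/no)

Run of N on the first 4 characters of w = 1 1 0 0:
  step 0: S0  (start)
  step 1: S1  (read 1: S0→S1)
  step 2: S3  (read 1: S1→S3)
  step 3: S3  (read 0: S3→S3)
  step 4: S3  (read 0: S3→S3)

After x (step 0): S0. After xy (step 4): S3.
They differ (S0 ≠ S3), so y is not a cycle from the state after x; this split is not the one the pumping-lemma construction produces, and pumping y need not keep the string in L(N).

no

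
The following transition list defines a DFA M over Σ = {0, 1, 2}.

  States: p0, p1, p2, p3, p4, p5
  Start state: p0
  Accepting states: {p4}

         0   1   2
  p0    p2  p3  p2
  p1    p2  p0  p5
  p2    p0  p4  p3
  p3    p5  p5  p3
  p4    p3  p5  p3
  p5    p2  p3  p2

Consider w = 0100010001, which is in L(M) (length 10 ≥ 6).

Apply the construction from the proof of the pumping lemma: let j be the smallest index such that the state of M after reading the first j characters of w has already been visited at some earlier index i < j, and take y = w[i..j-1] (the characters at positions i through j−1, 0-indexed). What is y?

1000

Run of M on w = 0 1 0 0 0 1 0 0 0 1:
  step 0: p0  (start)
  step 1: p2  (read 0: p0→p2)
  step 2: p4  (read 1: p2→p4)
  step 3: p3  (read 0: p4→p3)
  step 4: p5  (read 0: p3→p5)
  step 5: p2  (read 0: p5→p2)   ← first repeat (p2 seen earlier)
  step 6: p4  (read 1: p2→p4)
  step 7: p3  (read 0: p4→p3)
  step 8: p5  (read 0: p3→p5)
  step 9: p2  (read 0: p5→p2)
  step 10: p4  (read 1: p2→p4)

So i = 1, j = 5, giving x = w[0:1] = 0, y = w[1:5] = 1000, z = w[5:10] = 10001.
Check: |xy| = 5 ≤ 6 and |y| = 4 ≥ 1. Reading y takes M from p2 back to p2, so every xyⁱz is accepted.
The DFA has 6 states, so the proof of the pumping lemma guarantees a repeated state among the first 6+1 visited; the segment between the two visits is the pumpable y.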